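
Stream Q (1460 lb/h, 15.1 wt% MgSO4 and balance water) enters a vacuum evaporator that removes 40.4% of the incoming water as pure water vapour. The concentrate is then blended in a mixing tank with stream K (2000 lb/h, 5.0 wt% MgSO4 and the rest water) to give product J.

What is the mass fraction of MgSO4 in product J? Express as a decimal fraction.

0.108

Vapour removed = 0.404×0.849×1460 = 500.77 lb/h; concentrate = 959.23 lb/h.
MgSO4 reaching the mixer = 220.46 (from concentrate) + 2000×0.050 = 320.46 lb/h.
Product flow = 959.23 + 2000 = 2959.2 lb/h; MgSO4 fraction = 0.108.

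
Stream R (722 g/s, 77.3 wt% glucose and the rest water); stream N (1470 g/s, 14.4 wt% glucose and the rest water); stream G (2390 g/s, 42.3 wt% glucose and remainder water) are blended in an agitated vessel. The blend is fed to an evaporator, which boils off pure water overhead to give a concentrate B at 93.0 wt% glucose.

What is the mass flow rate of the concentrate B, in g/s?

glucose entering = 722×0.773 + 1470×0.144 + 2390×0.423 = 1780.8 g/s.
All glucose reports to B, so B = 1780.8/0.930 = 1914.8 g/s.

1915 g/s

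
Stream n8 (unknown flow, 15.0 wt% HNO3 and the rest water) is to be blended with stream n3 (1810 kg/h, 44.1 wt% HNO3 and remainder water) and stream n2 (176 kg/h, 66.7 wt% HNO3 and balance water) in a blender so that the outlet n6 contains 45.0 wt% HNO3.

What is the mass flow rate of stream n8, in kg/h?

Let n8 be the unknown flow. Total out = 1986 + n8.
HNO3 balance: 915.6 + 0.150·n8 = 0.450·(1986 + n8)
(0.150 − 0.450)·n8 = 0.450×1986 − 915.6 = -21.902
n8 = -21.902 / -0.300 = 73.007 kg/h

73.01 kg/h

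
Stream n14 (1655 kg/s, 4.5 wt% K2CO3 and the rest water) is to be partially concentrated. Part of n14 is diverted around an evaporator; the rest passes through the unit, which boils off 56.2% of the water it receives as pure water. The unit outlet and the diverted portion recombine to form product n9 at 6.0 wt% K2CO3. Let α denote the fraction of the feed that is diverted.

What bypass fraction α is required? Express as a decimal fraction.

0.534

All 1655×0.045 = 74.475 kg/s of K2CO3 reaches n9, so n9 = 74.475/0.060 = 1241.2 kg/s and vapour = 413.75 kg/s.
The evaporator receives (1−α)·1655 of feed at 0.955 water and removes 0.562 of that water:
0.562×0.955×(1−α)×1655 = 413.75
(1−α) = 413.75/888.26 = 0.4658;  α = 0.5342.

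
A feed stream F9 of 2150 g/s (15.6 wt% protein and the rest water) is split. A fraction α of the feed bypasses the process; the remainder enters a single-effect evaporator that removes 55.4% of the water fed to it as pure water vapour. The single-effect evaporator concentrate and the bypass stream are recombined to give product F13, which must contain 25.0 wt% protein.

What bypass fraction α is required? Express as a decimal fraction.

0.196

All 2150×0.156 = 335.4 g/s of protein reaches F13, so F13 = 335.4/0.250 = 1341.6 g/s and vapour = 808.4 g/s.
The evaporator receives (1−α)·2150 of feed at 0.844 water and removes 0.554 of that water:
0.554×0.844×(1−α)×2150 = 808.4
(1−α) = 808.4/1005.3 = 0.8041;  α = 0.1959.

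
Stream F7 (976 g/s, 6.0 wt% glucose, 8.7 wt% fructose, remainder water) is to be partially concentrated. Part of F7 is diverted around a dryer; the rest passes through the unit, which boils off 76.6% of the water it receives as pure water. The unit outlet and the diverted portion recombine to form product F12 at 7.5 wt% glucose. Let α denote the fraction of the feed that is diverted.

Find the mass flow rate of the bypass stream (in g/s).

677.3 g/s

All 976×0.060 = 58.56 g/s of glucose reaches F12, so F12 = 58.56/0.075 = 780.8 g/s and vapour = 195.2 g/s.
The evaporator receives (1−α)·976 of feed at 0.853 water and removes 0.766 of that water:
0.766×0.853×(1−α)×976 = 195.2
(1−α) = 195.2/637.72 = 0.3061;  α = 0.6939.
Bypass flow = 0.6939×976 = 677.25 g/s.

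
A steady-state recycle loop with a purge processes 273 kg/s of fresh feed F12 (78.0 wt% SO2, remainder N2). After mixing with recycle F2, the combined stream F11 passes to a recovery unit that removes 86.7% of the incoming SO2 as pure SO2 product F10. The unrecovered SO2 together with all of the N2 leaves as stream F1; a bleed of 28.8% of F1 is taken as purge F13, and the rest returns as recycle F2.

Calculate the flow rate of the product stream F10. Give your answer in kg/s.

SO2 in F11: m_A = 273×0.780 + (1−0.288)·(1−0.867)·m_A, so m_A = 212.94/0.9053 = 235.21 kg/s.
Product F10 = 0.867×235.21 = 203.93 kg/s.

203.9 kg/s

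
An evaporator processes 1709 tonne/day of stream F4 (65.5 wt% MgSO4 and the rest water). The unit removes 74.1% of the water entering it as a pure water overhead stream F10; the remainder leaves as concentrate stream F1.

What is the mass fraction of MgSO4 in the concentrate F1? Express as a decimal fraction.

MgSO4 is not removed: 1709×0.655 = 1119.4 tonne/day of MgSO4 enters F1.
water entering = 1709×0.345 = 589.6 tonne/day; overhead removed = 0.741×589.6 = 436.9 tonne/day.
Concentrate = 1709 − 436.9 = 1272.1 tonne/day.
Mass fraction = 1119.4/1272.1 = 0.8800.

0.8800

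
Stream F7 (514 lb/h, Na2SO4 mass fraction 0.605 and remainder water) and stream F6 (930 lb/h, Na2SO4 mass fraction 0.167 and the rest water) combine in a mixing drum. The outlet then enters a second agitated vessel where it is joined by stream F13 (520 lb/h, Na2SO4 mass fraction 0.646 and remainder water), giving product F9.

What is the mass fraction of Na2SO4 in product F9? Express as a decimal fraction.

0.408

Overall, product flow = 1964 lb/h.
Na2SO4 in = 514×0.605 + 930×0.167 + 520×0.646 = 802.2 lb/h.
Na2SO4 fraction in F9 = 0.408.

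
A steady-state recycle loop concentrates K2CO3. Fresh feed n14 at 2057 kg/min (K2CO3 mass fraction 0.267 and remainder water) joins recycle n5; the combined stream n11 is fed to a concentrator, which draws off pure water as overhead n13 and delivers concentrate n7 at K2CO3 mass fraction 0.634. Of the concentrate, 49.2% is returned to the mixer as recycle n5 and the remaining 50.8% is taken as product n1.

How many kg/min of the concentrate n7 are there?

Overall K2CO3 balance (none leaves overhead): K2CO3 in fresh feed = K2CO3 in product, i.e. 2057×0.267 = (1−0.492)·n7·0.634.
n7 = 549.22/(0.634×0.508) = 1705.3 kg/min.

1705 kg/min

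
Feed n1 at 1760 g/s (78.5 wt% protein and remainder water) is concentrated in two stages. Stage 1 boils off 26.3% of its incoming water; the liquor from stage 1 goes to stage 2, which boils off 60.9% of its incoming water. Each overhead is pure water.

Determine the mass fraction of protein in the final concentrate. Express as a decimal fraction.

water in feed = 1760×0.215 = 378.4 g/s.
After stage 1: water left = (1−0.263)×378.4 = 278.88; stream total = 1660.5 g/s.
After stage 2: water left = (1−0.609)×278.88 = 109.04; final concentrate = 1490.6 g/s.
protein fraction = 1381.6/1490.6 = 0.927.

0.927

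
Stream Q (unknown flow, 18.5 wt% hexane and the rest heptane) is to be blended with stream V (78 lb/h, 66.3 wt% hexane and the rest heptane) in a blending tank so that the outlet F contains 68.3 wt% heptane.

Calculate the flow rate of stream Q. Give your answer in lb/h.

Let Q be the unknown flow. Total out = 78 + Q.
heptane balance: 26.286 + 0.815·Q = 0.683·(78 + Q)
(0.815 − 0.683)·Q = 0.683×78 − 26.286 = 26.988
Q = 26.988 / 0.132 = 204.45 lb/h

204.5 lb/h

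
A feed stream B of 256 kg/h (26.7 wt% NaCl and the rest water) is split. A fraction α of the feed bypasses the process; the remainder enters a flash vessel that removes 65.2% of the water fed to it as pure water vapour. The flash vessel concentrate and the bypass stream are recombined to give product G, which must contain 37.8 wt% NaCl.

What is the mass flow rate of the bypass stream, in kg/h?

98.7 kg/h

All 256×0.267 = 68.352 kg/h of NaCl reaches G, so G = 68.352/0.378 = 180.83 kg/h and vapour = 75.175 kg/h.
The evaporator receives (1−α)·256 of feed at 0.733 water and removes 0.652 of that water:
0.652×0.733×(1−α)×256 = 75.175
(1−α) = 75.175/122.35 = 0.6144;  α = 0.3856.
Bypass flow = 0.3856×256 = 98.703 kg/h.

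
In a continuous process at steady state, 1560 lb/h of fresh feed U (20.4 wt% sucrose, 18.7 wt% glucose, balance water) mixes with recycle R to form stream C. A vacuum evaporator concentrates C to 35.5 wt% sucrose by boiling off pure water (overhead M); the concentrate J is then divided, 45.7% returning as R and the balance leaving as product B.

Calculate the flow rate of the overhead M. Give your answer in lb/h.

663.5 lb/h

Overall sucrose balance (none leaves overhead): sucrose in fresh feed = sucrose in product, i.e. 1560×0.204 = (1−0.457)·J·0.355.
J = 318.24/(0.355×0.543) = 1650.9 lb/h.
Recycle R = 0.457×1650.9 = 754.47 lb/h.
Combined feed C = 1560 + 754.47 = 2314.5 lb/h.
Overhead M = C − J = 2314.5 − 1650.9 = 663.55 lb/h.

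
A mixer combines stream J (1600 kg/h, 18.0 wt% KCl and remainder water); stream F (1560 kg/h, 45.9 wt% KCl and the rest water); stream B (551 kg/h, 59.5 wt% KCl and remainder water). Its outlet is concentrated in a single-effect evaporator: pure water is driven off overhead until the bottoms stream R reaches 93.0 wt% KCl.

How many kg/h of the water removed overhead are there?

KCl entering = 1600×0.180 + 1560×0.459 + 551×0.595 = 1331.9 kg/h.
All KCl reports to R, so R = 1331.9/0.930 = 1432.1 kg/h.
Total feed = 3711 kg/h; overhead = 3711 − 1432.1 = 2278.9 kg/h.

2279 kg/h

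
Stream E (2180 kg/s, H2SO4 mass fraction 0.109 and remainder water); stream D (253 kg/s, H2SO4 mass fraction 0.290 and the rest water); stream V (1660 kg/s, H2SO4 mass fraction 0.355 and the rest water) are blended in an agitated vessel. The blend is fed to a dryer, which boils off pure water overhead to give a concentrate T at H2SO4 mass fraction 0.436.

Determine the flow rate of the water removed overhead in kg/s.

2028 kg/s

H2SO4 entering = 2180×0.109 + 253×0.290 + 1660×0.355 = 900.29 kg/s.
All H2SO4 reports to T, so T = 900.29/0.436 = 2064.9 kg/s.
Total feed = 4093 kg/s; overhead = 4093 − 2064.9 = 2028.1 kg/s.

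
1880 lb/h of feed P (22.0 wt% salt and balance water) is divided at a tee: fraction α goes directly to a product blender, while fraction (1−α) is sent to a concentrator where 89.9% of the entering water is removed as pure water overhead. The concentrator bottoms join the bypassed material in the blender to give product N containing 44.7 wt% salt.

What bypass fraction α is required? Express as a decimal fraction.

All 1880×0.220 = 413.6 lb/h of salt reaches N, so N = 413.6/0.447 = 925.28 lb/h and vapour = 954.72 lb/h.
The evaporator receives (1−α)·1880 of feed at 0.780 water and removes 0.899 of that water:
0.899×0.780×(1−α)×1880 = 954.72
(1−α) = 954.72/1318.3 = 0.7242;  α = 0.2758.

0.276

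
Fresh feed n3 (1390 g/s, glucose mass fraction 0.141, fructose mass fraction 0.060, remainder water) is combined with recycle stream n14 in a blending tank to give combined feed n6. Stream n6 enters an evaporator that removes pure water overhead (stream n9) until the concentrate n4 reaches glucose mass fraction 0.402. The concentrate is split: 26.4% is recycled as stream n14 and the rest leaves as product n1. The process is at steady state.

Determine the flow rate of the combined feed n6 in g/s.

Overall glucose balance (none leaves overhead): glucose in fresh feed = glucose in product, i.e. 1390×0.141 = (1−0.264)·n4·0.402.
n4 = 195.99/(0.402×0.736) = 662.41 g/s.
Recycle n14 = 0.264×662.41 = 174.88 g/s.
Combined feed n6 = 1390 + 174.88 = 1564.9 g/s.

1565 g/s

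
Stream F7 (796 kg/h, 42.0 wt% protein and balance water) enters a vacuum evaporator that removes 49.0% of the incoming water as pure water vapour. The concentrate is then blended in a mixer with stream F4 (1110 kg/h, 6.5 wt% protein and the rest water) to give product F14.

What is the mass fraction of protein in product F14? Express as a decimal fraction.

Vapour removed = 0.490×0.580×796 = 226.22 kg/h; concentrate = 569.78 kg/h.
protein reaching the mixer = 334.32 (from concentrate) + 1110×0.065 = 406.47 kg/h.
Product flow = 569.78 + 1110 = 1679.8 kg/h; protein fraction = 0.242.

0.242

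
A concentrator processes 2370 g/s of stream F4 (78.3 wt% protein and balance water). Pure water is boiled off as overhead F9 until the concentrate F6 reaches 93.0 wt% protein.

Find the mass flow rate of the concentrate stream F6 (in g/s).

1995 g/s

protein is conserved: 2370×0.783 = 1855.7 g/s all reports to the concentrate.
Concentrate = 1855.7/(target fraction) = 1995.4 g/s.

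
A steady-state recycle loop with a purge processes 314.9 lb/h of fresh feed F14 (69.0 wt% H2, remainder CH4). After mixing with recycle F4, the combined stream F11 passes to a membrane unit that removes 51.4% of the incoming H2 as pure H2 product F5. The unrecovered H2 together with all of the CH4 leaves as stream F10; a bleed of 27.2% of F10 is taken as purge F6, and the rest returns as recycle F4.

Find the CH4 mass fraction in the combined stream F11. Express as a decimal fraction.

CH4 enters only via F14 and leaves only via the purge: 314.9×0.310 = 0.272×(CH4 in F10), and the membrane unit passes all CH4, so CH4 in F11 = CH4 in F10 = 358.89 lb/h.
H2 in F11: m_A = 314.9×0.690 + (1−0.272)·(1−0.514)·m_A, so m_A = 217.28/0.6462 = 336.25 lb/h.
F11 = 336.25 + 358.89 = 695.14 lb/h.
CH4 fraction in F11 = 358.89/695.14 = 0.5163.

0.5163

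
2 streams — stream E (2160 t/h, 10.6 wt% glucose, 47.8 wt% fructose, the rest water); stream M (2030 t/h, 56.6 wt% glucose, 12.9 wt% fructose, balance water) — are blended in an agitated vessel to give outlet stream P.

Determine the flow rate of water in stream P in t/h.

water out = water in = 2160×0.416 + 2030×0.305 = 1517.7 t/h.

1518 t/h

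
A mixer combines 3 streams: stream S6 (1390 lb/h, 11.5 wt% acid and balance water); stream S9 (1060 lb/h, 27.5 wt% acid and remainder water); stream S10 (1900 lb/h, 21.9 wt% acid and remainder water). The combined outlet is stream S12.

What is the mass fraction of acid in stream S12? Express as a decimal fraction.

Total flow out = 1390 + 1060 + 1900 = 4350 lb/h.
acid in = 1390×0.115 + 1060×0.275 + 1900×0.219 = 867.45 lb/h.
acid mass fraction in S12 = 867.45/4350 = 0.199.

0.199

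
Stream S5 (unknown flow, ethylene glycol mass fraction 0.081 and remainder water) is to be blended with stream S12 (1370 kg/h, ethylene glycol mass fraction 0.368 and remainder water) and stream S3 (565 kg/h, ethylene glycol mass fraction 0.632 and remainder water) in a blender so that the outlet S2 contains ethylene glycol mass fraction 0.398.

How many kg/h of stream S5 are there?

287.4 kg/h

Let S5 be the unknown flow. Total out = 1935 + S5.
ethylene glycol balance: 861.24 + 0.081·S5 = 0.398·(1935 + S5)
(0.081 − 0.398)·S5 = 0.398×1935 − 861.24 = -91.11
S5 = -91.11 / -0.317 = 287.41 kg/h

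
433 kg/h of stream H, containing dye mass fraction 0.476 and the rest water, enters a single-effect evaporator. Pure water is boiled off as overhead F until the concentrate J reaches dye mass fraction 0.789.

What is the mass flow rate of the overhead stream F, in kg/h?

171.8 kg/h

dye is conserved: 433×0.476 = 206.11 kg/h all reports to the concentrate.
Concentrate = 206.11/(target fraction) = 261.23 kg/h.
Overhead = 433 − 261.23 = 171.77 kg/h.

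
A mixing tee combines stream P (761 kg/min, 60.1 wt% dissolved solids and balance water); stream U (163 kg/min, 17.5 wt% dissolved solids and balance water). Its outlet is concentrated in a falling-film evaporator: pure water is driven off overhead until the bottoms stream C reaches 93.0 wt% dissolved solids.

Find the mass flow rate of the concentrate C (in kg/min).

dissolved solids entering = 761×0.601 + 163×0.175 = 485.89 kg/min.
All dissolved solids reports to C, so C = 485.89/0.930 = 522.46 kg/min.

522.5 kg/min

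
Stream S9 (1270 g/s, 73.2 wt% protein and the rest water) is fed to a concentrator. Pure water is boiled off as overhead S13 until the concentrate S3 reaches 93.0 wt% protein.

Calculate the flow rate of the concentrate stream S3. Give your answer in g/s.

999.6 g/s

protein is conserved: 1270×0.732 = 929.64 g/s all reports to the concentrate.
Concentrate = 929.64/(target fraction) = 999.61 g/s.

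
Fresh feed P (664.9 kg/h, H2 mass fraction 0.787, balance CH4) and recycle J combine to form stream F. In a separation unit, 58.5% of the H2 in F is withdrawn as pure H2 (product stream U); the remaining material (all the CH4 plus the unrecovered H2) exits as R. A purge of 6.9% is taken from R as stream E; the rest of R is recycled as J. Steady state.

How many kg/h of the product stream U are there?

498.9 kg/h

H2 in F: m_A = 664.9×0.787 + (1−0.069)·(1−0.585)·m_A, so m_A = 523.28/0.6136 = 852.75 kg/h.
Product U = 0.585×852.75 = 498.86 kg/h.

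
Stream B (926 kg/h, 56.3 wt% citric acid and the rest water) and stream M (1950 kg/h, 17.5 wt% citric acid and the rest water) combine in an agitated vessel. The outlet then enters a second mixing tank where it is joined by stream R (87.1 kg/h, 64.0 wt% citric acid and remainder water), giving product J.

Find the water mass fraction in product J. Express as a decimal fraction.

Overall, product flow = 2963.1 kg/h.
water in = 926×0.437 + 1950×0.825 + 87.1×0.360 = 2044.8 kg/h.
water fraction in J = 0.690.

0.690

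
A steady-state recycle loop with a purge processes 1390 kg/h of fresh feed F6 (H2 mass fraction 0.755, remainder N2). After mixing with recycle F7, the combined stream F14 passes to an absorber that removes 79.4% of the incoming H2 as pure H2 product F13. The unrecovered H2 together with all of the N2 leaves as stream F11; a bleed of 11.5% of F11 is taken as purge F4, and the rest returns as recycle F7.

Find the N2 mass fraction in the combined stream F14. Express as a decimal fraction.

N2 enters only via F6 and leaves only via the purge: 1390×0.245 = 0.115×(N2 in F11), and the absorber passes all N2, so N2 in F14 = N2 in F11 = 2961.3 kg/h.
H2 in F14: m_A = 1390×0.755 + (1−0.115)·(1−0.794)·m_A, so m_A = 1049.5/0.8177 = 1283.4 kg/h.
F14 = 1283.4 + 2961.3 = 4244.7 kg/h.
N2 fraction in F14 = 2961.3/4244.7 = 0.698.

0.698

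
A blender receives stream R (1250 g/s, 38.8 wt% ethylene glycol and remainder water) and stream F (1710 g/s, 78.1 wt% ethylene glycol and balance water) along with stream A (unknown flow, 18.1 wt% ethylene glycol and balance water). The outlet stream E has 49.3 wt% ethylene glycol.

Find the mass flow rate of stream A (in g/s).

Let A be the unknown flow. Total out = 2960 + A.
ethylene glycol balance: 1820.5 + 0.181·A = 0.493·(2960 + A)
(0.181 − 0.493)·A = 0.493×2960 − 1820.5 = -361.23
A = -361.23 / -0.312 = 1157.8 g/s

1158 g/s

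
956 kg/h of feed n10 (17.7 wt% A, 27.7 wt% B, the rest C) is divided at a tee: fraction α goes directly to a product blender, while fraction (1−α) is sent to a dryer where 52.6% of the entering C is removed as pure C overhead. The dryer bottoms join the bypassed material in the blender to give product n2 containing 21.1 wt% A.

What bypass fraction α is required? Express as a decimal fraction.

0.439

All 956×0.177 = 169.21 kg/h of A reaches n2, so n2 = 169.21/0.211 = 801.95 kg/h and vapour = 154.05 kg/h.
The evaporator receives (1−α)·956 of feed at 0.546 C and removes 0.526 of that C:
0.526×0.546×(1−α)×956 = 154.05
(1−α) = 154.05/274.56 = 0.5611;  α = 0.4389.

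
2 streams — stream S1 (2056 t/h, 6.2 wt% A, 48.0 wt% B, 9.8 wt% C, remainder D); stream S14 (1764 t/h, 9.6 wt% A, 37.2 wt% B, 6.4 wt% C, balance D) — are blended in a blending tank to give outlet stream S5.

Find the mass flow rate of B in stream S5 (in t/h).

B out = B in = 2056×0.480 + 1764×0.372 = 1643.1 t/h.

1643 t/h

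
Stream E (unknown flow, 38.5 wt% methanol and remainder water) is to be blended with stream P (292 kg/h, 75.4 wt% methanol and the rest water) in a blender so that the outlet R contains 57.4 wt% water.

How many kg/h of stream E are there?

Let E be the unknown flow. Total out = 292 + E.
water balance: 71.832 + 0.615·E = 0.574·(292 + E)
(0.615 − 0.574)·E = 0.574×292 − 71.832 = 95.776
E = 95.776 / 0.041 = 2336 kg/h

2336 kg/h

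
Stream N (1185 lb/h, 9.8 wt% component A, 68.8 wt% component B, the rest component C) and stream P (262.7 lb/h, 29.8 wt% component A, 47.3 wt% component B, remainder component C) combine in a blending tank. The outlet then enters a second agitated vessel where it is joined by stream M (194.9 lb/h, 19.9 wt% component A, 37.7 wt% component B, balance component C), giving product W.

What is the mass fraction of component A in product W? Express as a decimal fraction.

0.142

Overall, product flow = 1642.6 lb/h.
component A in = 1185×0.098 + 262.7×0.298 + 194.9×0.199 = 233.2 lb/h.
component A fraction in W = 0.142.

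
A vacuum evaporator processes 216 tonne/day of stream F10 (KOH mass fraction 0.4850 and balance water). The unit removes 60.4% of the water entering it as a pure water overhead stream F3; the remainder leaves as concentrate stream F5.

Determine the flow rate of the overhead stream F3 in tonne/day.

water entering = 216×0.515 = 111.24 tonne/day; overhead removed = 0.604×111.24 = 67.189 tonne/day.

67.19 tonne/day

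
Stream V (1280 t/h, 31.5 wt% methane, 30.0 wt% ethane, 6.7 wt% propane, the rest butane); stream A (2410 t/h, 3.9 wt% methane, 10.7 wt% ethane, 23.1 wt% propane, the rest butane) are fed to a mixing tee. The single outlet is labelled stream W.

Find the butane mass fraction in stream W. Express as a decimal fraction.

Total flow out = 1280 + 2410 = 3690 t/h.
butane in = 1280×0.318 + 2410×0.623 = 1908.5 t/h.
butane mass fraction in W = 1908.5/3690 = 0.517.

0.517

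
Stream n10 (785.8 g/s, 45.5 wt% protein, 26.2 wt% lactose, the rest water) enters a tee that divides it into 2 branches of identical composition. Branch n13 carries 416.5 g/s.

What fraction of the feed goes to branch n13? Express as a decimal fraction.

0.530

Fraction to n13 = 416.5/785.8 = 0.5300.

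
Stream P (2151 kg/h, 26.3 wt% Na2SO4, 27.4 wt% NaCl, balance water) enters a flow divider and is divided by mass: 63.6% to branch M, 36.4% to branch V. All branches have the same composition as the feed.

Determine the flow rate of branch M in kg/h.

1368 kg/h

Branch M flow = 0.636×2151 = 1368 kg/h.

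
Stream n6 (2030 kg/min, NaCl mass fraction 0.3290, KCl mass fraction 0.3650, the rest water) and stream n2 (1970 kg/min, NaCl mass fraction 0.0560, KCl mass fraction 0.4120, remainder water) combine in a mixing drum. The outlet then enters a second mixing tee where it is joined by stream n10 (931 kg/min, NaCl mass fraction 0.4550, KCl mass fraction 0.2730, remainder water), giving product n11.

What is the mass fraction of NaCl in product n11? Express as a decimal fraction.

Overall, product flow = 4931 kg/min.
NaCl in = 2030×0.329 + 1970×0.056 + 931×0.455 = 1201.8 kg/min.
NaCl fraction in n11 = 0.2437.

0.2437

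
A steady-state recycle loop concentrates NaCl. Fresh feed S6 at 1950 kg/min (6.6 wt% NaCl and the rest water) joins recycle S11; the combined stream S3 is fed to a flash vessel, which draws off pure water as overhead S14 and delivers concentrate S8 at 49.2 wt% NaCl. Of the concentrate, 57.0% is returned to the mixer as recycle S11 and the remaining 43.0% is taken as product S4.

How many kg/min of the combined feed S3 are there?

Overall NaCl balance (none leaves overhead): NaCl in fresh feed = NaCl in product, i.e. 1950×0.066 = (1−0.570)·S8·0.492.
S8 = 128.7/(0.492×0.430) = 608.34 kg/min.
Recycle S11 = 0.570×608.34 = 346.75 kg/min.
Combined feed S3 = 1950 + 346.75 = 2296.8 kg/min.

2297 kg/min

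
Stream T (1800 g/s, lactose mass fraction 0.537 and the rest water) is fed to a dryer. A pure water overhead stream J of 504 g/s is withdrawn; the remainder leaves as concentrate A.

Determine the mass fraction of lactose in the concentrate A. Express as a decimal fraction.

lactose is not removed: 1800×0.537 = 966.6 g/s of lactose enters A.
Concentrate = 1800 − 504 = 1296 g/s.
Mass fraction = 966.6/1296 = 0.746.

0.746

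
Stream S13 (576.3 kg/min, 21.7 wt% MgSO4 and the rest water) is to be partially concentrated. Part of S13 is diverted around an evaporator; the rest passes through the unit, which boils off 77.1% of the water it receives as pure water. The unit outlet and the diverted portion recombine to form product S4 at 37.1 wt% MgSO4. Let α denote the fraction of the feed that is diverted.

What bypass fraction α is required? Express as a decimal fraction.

0.312

All 576.3×0.217 = 125.06 kg/min of MgSO4 reaches S4, so S4 = 125.06/0.371 = 337.08 kg/min and vapour = 239.22 kg/min.
The evaporator receives (1−α)·576.3 of feed at 0.783 water and removes 0.771 of that water:
0.771×0.783×(1−α)×576.3 = 239.22
(1−α) = 239.22/347.91 = 0.6876;  α = 0.3124.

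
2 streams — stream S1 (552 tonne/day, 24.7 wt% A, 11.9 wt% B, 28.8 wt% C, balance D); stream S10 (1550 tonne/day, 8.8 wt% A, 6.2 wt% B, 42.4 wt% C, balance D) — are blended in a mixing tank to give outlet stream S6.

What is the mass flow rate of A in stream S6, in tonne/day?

A out = A in = 552×0.247 + 1550×0.088 = 272.74 tonne/day.

272.7 tonne/day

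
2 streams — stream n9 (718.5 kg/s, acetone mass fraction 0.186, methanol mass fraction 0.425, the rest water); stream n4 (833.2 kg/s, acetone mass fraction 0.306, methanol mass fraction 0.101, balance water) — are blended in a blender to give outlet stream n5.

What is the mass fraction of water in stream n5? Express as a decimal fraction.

0.499

Total flow out = 718.5 + 833.2 = 1551.7 kg/s.
water in = 718.5×0.389 + 833.2×0.593 = 773.58 kg/s.
water mass fraction in n5 = 773.58/1551.7 = 0.499.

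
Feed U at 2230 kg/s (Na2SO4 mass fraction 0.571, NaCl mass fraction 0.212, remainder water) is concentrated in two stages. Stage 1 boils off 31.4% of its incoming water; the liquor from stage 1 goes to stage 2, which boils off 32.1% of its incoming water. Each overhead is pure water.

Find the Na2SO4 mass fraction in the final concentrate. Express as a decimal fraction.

water in feed = 2230×0.217 = 483.91 kg/s.
After stage 1: water left = (1−0.314)×483.91 = 331.96; stream total = 2078.1 kg/s.
After stage 2: water left = (1−0.321)×331.96 = 225.4; final concentrate = 1971.5 kg/s.
Na2SO4 fraction = 1273.3/1971.5 = 0.646.

0.646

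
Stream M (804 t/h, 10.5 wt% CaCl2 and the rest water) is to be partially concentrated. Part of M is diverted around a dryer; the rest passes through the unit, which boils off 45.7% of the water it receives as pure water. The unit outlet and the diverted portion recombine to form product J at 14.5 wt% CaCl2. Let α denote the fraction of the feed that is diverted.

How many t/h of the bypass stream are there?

All 804×0.105 = 84.42 t/h of CaCl2 reaches J, so J = 84.42/0.145 = 582.21 t/h and vapour = 221.79 t/h.
The evaporator receives (1−α)·804 of feed at 0.895 water and removes 0.457 of that water:
0.457×0.895×(1−α)×804 = 221.79
(1−α) = 221.79/328.85 = 0.6745;  α = 0.3255.
Bypass flow = 0.3255×804 = 261.74 t/h.

261.7 t/h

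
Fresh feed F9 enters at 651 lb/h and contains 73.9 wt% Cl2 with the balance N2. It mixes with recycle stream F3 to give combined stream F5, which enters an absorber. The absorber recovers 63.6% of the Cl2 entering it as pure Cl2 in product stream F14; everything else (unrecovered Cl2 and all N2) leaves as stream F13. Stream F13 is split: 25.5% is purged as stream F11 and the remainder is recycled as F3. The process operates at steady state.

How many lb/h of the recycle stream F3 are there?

675.4 lb/h

N2 enters only via F9 and leaves only via the purge: 651×0.261 = 0.255×(N2 in F13), and the absorber passes all N2, so N2 in F5 = N2 in F13 = 666.32 lb/h.
Cl2 in F5: m_A = 651×0.739 + (1−0.255)·(1−0.636)·m_A, so m_A = 481.09/0.7288 = 660.09 lb/h.
F13 = (1−0.636)×660.09 + 666.32 = 906.59 lb/h.
Recycle F3 = (1−0.255)×906.59 = 675.41 lb/h.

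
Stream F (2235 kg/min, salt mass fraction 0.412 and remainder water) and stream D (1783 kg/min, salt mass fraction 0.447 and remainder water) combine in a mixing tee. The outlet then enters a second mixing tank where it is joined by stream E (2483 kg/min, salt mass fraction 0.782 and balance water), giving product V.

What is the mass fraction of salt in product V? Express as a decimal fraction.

0.563

Overall, product flow = 6501 kg/min.
salt in = 2235×0.412 + 1783×0.447 + 2483×0.782 = 3659.5 kg/min.
salt fraction in V = 0.563.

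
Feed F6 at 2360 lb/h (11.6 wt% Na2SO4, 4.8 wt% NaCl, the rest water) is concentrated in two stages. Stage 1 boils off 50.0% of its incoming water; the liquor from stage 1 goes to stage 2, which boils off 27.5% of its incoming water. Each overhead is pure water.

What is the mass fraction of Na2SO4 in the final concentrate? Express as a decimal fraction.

water in feed = 2360×0.836 = 1973 lb/h.
After stage 1: water left = (1−0.500)×1973 = 986.48; stream total = 1373.5 lb/h.
After stage 2: water left = (1−0.275)×986.48 = 715.2; final concentrate = 1102.2 lb/h.
Na2SO4 fraction = 273.76/1102.2 = 0.248.

0.248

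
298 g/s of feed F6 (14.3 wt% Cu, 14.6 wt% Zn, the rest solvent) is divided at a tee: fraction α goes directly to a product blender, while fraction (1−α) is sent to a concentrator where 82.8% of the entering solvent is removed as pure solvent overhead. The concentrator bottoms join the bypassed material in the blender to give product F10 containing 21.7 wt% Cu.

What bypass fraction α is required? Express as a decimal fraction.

All 298×0.143 = 42.614 g/s of Cu reaches F10, so F10 = 42.614/0.217 = 196.38 g/s and vapour = 101.62 g/s.
The evaporator receives (1−α)·298 of feed at 0.711 solvent and removes 0.828 of that solvent:
0.828×0.711×(1−α)×298 = 101.62
(1−α) = 101.62/175.43 = 0.5793;  α = 0.4207.

0.421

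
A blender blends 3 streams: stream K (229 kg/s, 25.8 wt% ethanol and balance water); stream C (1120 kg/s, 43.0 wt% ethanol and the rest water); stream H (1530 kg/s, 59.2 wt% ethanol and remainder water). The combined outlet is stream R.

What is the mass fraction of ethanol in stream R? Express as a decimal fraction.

0.502

Total flow out = 229 + 1120 + 1530 = 2879 kg/s.
ethanol in = 229×0.258 + 1120×0.430 + 1530×0.592 = 1446.4 kg/s.
ethanol mass fraction in R = 1446.4/2879 = 0.502.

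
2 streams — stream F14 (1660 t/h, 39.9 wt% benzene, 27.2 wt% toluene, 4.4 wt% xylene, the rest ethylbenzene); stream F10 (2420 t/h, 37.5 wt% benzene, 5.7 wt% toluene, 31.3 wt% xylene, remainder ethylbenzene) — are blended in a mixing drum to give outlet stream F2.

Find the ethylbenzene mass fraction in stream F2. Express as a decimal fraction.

Total flow out = 1660 + 2420 = 4080 t/h.
ethylbenzene in = 1660×0.285 + 2420×0.255 = 1090.2 t/h.
ethylbenzene mass fraction in F2 = 1090.2/4080 = 0.267.

0.267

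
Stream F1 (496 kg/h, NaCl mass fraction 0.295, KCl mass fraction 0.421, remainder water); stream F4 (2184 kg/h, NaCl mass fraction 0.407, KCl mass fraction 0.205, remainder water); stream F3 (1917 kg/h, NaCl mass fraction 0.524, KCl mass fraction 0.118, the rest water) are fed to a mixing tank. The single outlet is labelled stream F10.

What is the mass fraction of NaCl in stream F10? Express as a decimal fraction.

Total flow out = 496 + 2184 + 1917 = 4597 kg/h.
NaCl in = 496×0.295 + 2184×0.407 + 1917×0.524 = 2039.7 kg/h.
NaCl mass fraction in F10 = 2039.7/4597 = 0.444.

0.444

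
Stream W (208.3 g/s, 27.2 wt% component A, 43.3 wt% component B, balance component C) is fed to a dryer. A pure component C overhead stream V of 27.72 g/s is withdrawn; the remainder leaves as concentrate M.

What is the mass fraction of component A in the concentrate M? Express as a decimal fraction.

component A is not removed: 208.3×0.272 = 56.658 g/s of component A enters M.
Concentrate = 208.3 − 27.72 = 180.58 g/s.
Mass fraction = 56.658/180.58 = 0.3138.

0.3138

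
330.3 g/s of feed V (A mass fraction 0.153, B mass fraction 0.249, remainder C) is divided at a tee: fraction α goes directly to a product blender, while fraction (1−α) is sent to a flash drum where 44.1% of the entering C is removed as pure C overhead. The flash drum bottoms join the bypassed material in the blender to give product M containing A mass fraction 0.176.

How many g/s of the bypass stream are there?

166.6 g/s

All 330.3×0.153 = 50.536 g/s of A reaches M, so M = 50.536/0.176 = 287.14 g/s and vapour = 43.164 g/s.
The evaporator receives (1−α)·330.3 of feed at 0.598 C and removes 0.441 of that C:
0.441×0.598×(1−α)×330.3 = 43.164
(1−α) = 43.164/87.106 = 0.4955;  α = 0.5045.
Bypass flow = 0.5045×330.3 = 166.62 g/s.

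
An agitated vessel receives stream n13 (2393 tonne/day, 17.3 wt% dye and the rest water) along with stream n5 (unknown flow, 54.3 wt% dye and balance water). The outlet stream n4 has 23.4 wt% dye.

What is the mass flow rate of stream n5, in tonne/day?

Let n5 be the unknown flow. Total out = 2393 + n5.
dye balance: 413.99 + 0.543·n5 = 0.234·(2393 + n5)
(0.543 − 0.234)·n5 = 0.234×2393 − 413.99 = 145.97
n5 = 145.97 / 0.309 = 472.4 tonne/day

472.4 tonne/day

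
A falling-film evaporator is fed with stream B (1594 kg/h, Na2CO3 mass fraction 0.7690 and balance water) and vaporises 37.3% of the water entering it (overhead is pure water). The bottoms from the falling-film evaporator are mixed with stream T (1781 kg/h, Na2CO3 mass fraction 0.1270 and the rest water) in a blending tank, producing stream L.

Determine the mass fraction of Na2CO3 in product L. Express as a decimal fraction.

0.4485

Vapour removed = 0.373×0.231×1594 = 137.34 kg/h; concentrate = 1456.7 kg/h.
Na2CO3 reaching the mixer = 1225.8 (from concentrate) + 1781×0.127 = 1452 kg/h.
Product flow = 1456.7 + 1781 = 3237.7 kg/h; Na2CO3 fraction = 0.4485.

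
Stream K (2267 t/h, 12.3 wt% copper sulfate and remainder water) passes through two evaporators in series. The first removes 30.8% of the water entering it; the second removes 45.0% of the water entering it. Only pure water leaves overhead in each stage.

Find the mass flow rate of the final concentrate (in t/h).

water in feed = 2267×0.877 = 1988.2 t/h.
After stage 1: water left = (1−0.308)×1988.2 = 1375.8; stream total = 1654.6 t/h.
After stage 2: water left = (1−0.450)×1375.8 = 756.69; final concentrate = 1035.5 t/h.

1036 t/h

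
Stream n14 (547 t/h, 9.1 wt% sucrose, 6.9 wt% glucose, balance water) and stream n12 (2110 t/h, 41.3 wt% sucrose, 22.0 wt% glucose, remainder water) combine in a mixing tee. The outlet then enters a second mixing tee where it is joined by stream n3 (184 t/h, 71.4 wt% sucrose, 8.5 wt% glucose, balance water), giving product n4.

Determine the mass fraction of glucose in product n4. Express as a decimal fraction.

0.182

Overall, product flow = 2841 t/h.
glucose in = 547×0.069 + 2110×0.220 + 184×0.085 = 517.58 t/h.
glucose fraction in n4 = 0.182.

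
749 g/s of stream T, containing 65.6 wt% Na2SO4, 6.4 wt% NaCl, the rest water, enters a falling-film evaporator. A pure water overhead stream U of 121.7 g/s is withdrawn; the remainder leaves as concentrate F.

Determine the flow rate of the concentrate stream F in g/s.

Concentrate = 749 − 121.7 = 627.3 g/s.

627.3 g/s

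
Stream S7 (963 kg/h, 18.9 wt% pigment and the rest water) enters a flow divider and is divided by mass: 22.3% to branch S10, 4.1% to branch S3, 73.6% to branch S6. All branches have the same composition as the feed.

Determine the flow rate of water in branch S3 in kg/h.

32.02 kg/h

Branch S3 total = 0.041×963 = 39.483 kg/h.
water in S3 = 0.811×39.483 = 32.021 kg/h.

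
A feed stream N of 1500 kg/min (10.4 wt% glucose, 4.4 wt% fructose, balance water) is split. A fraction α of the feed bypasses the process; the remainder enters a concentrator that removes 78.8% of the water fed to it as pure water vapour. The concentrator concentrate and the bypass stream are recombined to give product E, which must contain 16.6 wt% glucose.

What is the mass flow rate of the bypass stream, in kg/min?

665.5 kg/min

All 1500×0.104 = 156 kg/min of glucose reaches E, so E = 156/0.166 = 939.76 kg/min and vapour = 560.24 kg/min.
The evaporator receives (1−α)·1500 of feed at 0.852 water and removes 0.788 of that water:
0.788×0.852×(1−α)×1500 = 560.24
(1−α) = 560.24/1007.1 = 0.5563;  α = 0.4437.
Bypass flow = 0.4437×1500 = 665.53 kg/min.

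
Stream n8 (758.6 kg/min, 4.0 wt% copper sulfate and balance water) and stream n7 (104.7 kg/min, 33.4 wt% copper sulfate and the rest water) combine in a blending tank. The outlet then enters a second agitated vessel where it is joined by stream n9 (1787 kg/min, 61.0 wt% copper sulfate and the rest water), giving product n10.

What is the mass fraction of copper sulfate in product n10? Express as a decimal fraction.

Overall, product flow = 2650.3 kg/min.
copper sulfate in = 758.6×0.040 + 104.7×0.334 + 1787×0.610 = 1155.4 kg/min.
copper sulfate fraction in n10 = 0.436.

0.436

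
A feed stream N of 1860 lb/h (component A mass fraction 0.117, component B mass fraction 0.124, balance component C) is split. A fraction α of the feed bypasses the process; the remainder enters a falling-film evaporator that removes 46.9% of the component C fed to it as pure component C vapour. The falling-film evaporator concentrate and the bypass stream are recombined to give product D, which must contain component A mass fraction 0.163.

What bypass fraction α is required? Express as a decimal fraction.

0.207

All 1860×0.117 = 217.62 lb/h of component A reaches D, so D = 217.62/0.163 = 1335.1 lb/h and vapour = 524.91 lb/h.
The evaporator receives (1−α)·1860 of feed at 0.759 component C and removes 0.469 of that component C:
0.469×0.759×(1−α)×1860 = 524.91
(1−α) = 524.91/662.11 = 0.7928;  α = 0.2072.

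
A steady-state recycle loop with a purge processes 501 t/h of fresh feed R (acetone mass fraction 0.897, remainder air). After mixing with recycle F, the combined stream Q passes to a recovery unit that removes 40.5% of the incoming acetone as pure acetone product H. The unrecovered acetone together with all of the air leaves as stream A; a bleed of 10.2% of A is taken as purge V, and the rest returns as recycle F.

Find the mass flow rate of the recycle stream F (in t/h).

969.9 t/h

air enters only via R and leaves only via the purge: 501×0.103 = 0.102×(air in A), and the recovery unit passes all air, so air in Q = air in A = 505.91 t/h.
acetone in Q: m_A = 501×0.897 + (1−0.102)·(1−0.405)·m_A, so m_A = 449.4/0.4657 = 965.01 t/h.
A = (1−0.405)×965.01 + 505.91 = 1080.1 t/h.
Recycle F = (1−0.102)×1080.1 = 969.92 t/h.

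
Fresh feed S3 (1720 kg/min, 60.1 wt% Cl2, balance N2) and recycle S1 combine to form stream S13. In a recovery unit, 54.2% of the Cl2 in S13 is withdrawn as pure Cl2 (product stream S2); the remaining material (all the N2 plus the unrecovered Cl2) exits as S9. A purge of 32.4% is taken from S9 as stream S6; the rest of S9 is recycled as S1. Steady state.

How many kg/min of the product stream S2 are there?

811.5 kg/min

Cl2 in S13: m_A = 1720×0.601 + (1−0.324)·(1−0.542)·m_A, so m_A = 1033.7/0.6904 = 1497.3 kg/min.
Product S2 = 0.542×1497.3 = 811.53 kg/min.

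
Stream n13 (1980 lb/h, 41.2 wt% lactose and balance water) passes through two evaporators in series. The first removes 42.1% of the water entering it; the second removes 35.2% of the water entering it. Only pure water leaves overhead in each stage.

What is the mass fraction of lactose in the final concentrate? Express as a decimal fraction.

water in feed = 1980×0.588 = 1164.2 lb/h.
After stage 1: water left = (1−0.421)×1164.2 = 674.09; stream total = 1489.9 lb/h.
After stage 2: water left = (1−0.352)×674.09 = 436.81; final concentrate = 1252.6 lb/h.
lactose fraction = 815.76/1252.6 = 0.6513.

0.6513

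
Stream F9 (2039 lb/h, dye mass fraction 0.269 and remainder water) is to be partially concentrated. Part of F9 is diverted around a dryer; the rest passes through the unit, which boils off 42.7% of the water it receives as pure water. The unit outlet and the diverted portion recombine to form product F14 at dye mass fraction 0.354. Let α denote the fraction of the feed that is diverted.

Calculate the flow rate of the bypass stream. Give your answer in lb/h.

All 2039×0.269 = 548.49 lb/h of dye reaches F14, so F14 = 548.49/0.354 = 1549.4 lb/h and vapour = 489.59 lb/h.
The evaporator receives (1−α)·2039 of feed at 0.731 water and removes 0.427 of that water:
0.427×0.731×(1−α)×2039 = 489.59
(1−α) = 489.59/636.45 = 0.7693;  α = 0.2307.
Bypass flow = 0.2307×2039 = 470.49 lb/h.

470.5 lb/h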